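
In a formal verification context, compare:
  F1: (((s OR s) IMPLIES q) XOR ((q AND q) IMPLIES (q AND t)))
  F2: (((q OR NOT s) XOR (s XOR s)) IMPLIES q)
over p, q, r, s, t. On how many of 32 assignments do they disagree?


F1 = (((s OR s) IMPLIES q) XOR ((q AND q) IMPLIES (q AND t)))
F2 = (((q OR NOT s) XOR (s XOR s)) IMPLIES q)
Evaluate both on each of 32 rows (bits = p,q,r,s,t):
  row 0 [00000]: F1=0 F2=0 -> 0
  row 1 [00001]: F1=0 F2=0 -> 0
  row 2 [00010]: F1=1 F2=1 -> 0
  row 3 [00011]: F1=1 F2=1 -> 0
  row 4 [00100]: F1=0 F2=0 -> 0
  row 5 [00101]: F1=0 F2=0 -> 0
  row 6 [00110]: F1=1 F2=1 -> 0
  row 7 [00111]: F1=1 F2=1 -> 0
  row 8 [01000]: F1=1 F2=1 -> 0
  row 9 [01001]: F1=0 F2=1 (differ) -> 1
  row 10 [01010]: F1=1 F2=1 -> 0
  row 11 [01011]: F1=0 F2=1 (differ) -> 1
  row 12 [01100]: F1=1 F2=1 -> 0
  row 13 [01101]: F1=0 F2=1 (differ) -> 1
  row 14 [01110]: F1=1 F2=1 -> 0
  row 15 [01111]: F1=0 F2=1 (differ) -> 1
  row 16 [10000]: F1=0 F2=0 -> 0
  row 17 [10001]: F1=0 F2=0 -> 0
  row 18 [10010]: F1=1 F2=1 -> 0
  row 19 [10011]: F1=1 F2=1 -> 0
  row 20 [10100]: F1=0 F2=0 -> 0
  row 21 [10101]: F1=0 F2=0 -> 0
  row 22 [10110]: F1=1 F2=1 -> 0
  row 23 [10111]: F1=1 F2=1 -> 0
  row 24 [11000]: F1=1 F2=1 -> 0
  row 25 [11001]: F1=0 F2=1 (differ) -> 1
  row 26 [11010]: F1=1 F2=1 -> 0
  row 27 [11011]: F1=0 F2=1 (differ) -> 1
  row 28 [11100]: F1=1 F2=1 -> 0
  row 29 [11101]: F1=0 F2=1 (differ) -> 1
  row 30 [11110]: F1=1 F2=1 -> 0
  row 31 [11111]: F1=0 F2=1 (differ) -> 1
Full result column, 8 rows per line (p,q fixed per line; r,s,t runs 000..111 left to right):
  rows 0-7 [p,q=00]: 00000000  (ones: 0)
  rows 8-15 [p,q=01]: 01010101  (ones: 4)
  rows 16-23 [p,q=10]: 00000000  (ones: 0)
  rows 24-31 [p,q=11]: 01010101  (ones: 4)
Disagreements = 0+4+0+4 = 8

8


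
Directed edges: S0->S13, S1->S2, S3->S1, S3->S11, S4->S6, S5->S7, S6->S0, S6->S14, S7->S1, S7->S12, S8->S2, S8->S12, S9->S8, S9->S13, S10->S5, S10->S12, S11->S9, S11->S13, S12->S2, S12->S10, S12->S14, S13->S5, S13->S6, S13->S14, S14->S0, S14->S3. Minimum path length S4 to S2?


BFS layer-by-layer from S4:
  dist 0: {S4}
  dist 1: {S6}
  dist 2: {S0, S14}
  dist 3: {S3, S13}
  dist 4: {S1, S5, S11}
  dist 5: {S2, S7, S9}
  -> S2 reached at distance 5
Shortest path length = 5

5


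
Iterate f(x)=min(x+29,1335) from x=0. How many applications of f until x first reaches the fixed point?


Step 1: x=0, cap=1335, increment=29
Step 2: x grows by 29 each step until capped at 1335; fixed point is x=1335
Step 3: iterations = ceil(1335/29) = 47

47


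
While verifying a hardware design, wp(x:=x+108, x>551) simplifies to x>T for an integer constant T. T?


Formula: wp(x:=E, P) = P[E/x] (substitute E for x in postcondition)
Step 1: Postcondition: x>551
Step 2: Substitute x+108 for x: x+108>551
Step 3: Solve for x: x > 551-108 = 443

443


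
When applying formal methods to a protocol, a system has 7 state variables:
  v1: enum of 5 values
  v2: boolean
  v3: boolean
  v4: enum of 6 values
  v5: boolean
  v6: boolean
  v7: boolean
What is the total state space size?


State space = product of domain sizes of all variables.
Domain sizes:
  v1 (enum of 5 values): 5
  v2 (boolean): 2
  v3 (boolean): 2
  v4 (enum of 6 values): 6
  v5 (boolean): 2
  v6 (boolean): 2
  v7 (boolean): 2
Product = 5 * 2 * 2 * 6 * 2 * 2 * 2 = 960

960


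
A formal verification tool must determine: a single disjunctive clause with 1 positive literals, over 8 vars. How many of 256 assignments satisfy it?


Step 1: Total=2^8=256
Step 2: Unsat when all 1 false: 2^7=128
Step 3: Sat=256-128=128

128


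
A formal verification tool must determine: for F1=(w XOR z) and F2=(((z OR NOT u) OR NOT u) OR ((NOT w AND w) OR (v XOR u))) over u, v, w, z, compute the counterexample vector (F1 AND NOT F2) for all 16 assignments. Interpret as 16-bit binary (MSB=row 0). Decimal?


F1 = (w XOR z)
F2 = (((z OR NOT u) OR NOT u) OR ((NOT w AND w) OR (v XOR u)))
Counterexample to F1=>F2 is where F1=1 and F2=0.
Evaluate each row (bits = u,v,w,z, MSB first):
  row 0 [0000]: F1=0 F2=1 -> F1&~F2 -> 0
  row 1 [0001]: F1=1 F2=1 -> F1&~F2 -> 0
  row 2 [0010]: F1=1 F2=1 -> F1&~F2 -> 0
  row 3 [0011]: F1=0 F2=1 -> F1&~F2 -> 0
  row 4 [0100]: F1=0 F2=1 -> F1&~F2 -> 0
  row 5 [0101]: F1=1 F2=1 -> F1&~F2 -> 0
  row 6 [0110]: F1=1 F2=1 -> F1&~F2 -> 0
  row 7 [0111]: F1=0 F2=1 -> F1&~F2 -> 0
  row 8 [1000]: F1=0 F2=1 -> F1&~F2 -> 0
  row 9 [1001]: F1=1 F2=1 -> F1&~F2 -> 0
  row 10 [1010]: F1=1 F2=1 -> F1&~F2 -> 0
  row 11 [1011]: F1=0 F2=1 -> F1&~F2 -> 0
  row 12 [1100]: F1=0 F2=0 -> F1&~F2 -> 0
  row 13 [1101]: F1=1 F2=1 -> F1&~F2 -> 0
  row 14 [1110]: F1=1 F2=0 -> F1&~F2 -> 1
  row 15 [1111]: F1=0 F2=1 -> F1&~F2 -> 0
Full result column, 4 rows per line (u,v fixed per line; w,z runs 00..11 left to right):
  rows 0-3 [u,v=00]: 0000  = hex 0
  rows 4-7 [u,v=01]: 0000  = hex 0
  rows 8-11 [u,v=10]: 0000  = hex 0
  rows 12-15 [u,v=11]: 0010  = hex 2
Counterexample vector (row 0 .. row 15) = 0000000000000010
Output column grouped in 4s = 0000 0000 0000 0010 = 0x0002
Convert to decimal digit by digit (value = value*16 + digit):
  0 -> 0
  0*16 + 0 = 0
  0*16 + 0 = 0
  0*16 + 2 = 2
Decimal = 2

2


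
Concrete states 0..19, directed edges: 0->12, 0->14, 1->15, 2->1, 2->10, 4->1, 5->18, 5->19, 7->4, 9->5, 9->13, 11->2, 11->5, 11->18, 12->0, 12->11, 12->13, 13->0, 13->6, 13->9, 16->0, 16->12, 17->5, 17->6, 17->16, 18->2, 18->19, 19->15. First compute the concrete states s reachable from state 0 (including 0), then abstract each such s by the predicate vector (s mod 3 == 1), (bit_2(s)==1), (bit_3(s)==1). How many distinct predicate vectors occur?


BFS from 0:
Concrete reachable: {0, 1, 2, 5, 6, 9, 10, 11, 12, 13, 14, 15, 18, 19}
Abstract via predicates (s mod 3 == 1), (bit_2(s)==1), (bit_3(s)==1):
  (0,0,0) <- {0, 2, 18}
  (0,0,1) <- {9, 11}
  (0,1,0) <- {5, 6}
  (0,1,1) <- {12, 14, 15}
  (1,0,0) <- {1, 19}
  (1,0,1) <- {10}
  (1,1,1) <- {13}
Distinct abstract states = 7

7


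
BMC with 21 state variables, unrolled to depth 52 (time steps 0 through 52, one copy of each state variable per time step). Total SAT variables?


BMC unrolls to depth k, creating one copy of each state var for steps 0..k.
Step count = 52 + 1 = 53 (steps 0 through 52)
Vars per step = 21
Total = 21 * 53 = 1113

1113


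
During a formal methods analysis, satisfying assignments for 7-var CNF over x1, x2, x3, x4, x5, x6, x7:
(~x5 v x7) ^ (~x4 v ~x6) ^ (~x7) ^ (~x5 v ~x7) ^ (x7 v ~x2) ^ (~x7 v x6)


CNF with 6 clauses over 7 vars (128 assignments).
An assignment satisfies CNF iff every clause has >=1 true literal.
Check each row (bits = x1,x2,x3,x4,x5,x6,x7; clause T/F shown):
  row 0 [0000000]: clauses=TTTTTT -> 1
  row 1 [0000001]: clauses=TTFTTF -> 0
  row 2 [0000010]: clauses=TTTTTT -> 1
  row 3 [0000011]: clauses=TTFTTT -> 0
  row 4 [0000100]: clauses=FTTTTT -> 0
  (every remaining row is evaluated the same way; all 128 results are listed next)
Full result column, 8 rows per line (x1,x2,x3,x4 fixed per line; x5,x6,x7 runs 000..111 left to right):
  rows 0-7 [x1,x2,x3,x4=0000]: 10100000  (ones: 2)
  rows 8-15 [x1,x2,x3,x4=0001]: 10000000  (ones: 1)
  rows 16-23 [x1,x2,x3,x4=0010]: 10100000  (ones: 2)
  rows 24-31 [x1,x2,x3,x4=0011]: 10000000  (ones: 1)
  rows 32-39 [x1,x2,x3,x4=0100]: 00000000  (ones: 0)
  rows 40-47 [x1,x2,x3,x4=0101]: 00000000  (ones: 0)
  rows 48-55 [x1,x2,x3,x4=0110]: 00000000  (ones: 0)
  rows 56-63 [x1,x2,x3,x4=0111]: 00000000  (ones: 0)
  rows 64-71 [x1,x2,x3,x4=1000]: 10100000  (ones: 2)
  rows 72-79 [x1,x2,x3,x4=1001]: 10000000  (ones: 1)
  rows 80-87 [x1,x2,x3,x4=1010]: 10100000  (ones: 2)
  rows 88-95 [x1,x2,x3,x4=1011]: 10000000  (ones: 1)
  rows 96-103 [x1,x2,x3,x4=1100]: 00000000  (ones: 0)
  rows 104-111 [x1,x2,x3,x4=1101]: 00000000  (ones: 0)
  rows 112-119 [x1,x2,x3,x4=1110]: 00000000  (ones: 0)
  rows 120-127 [x1,x2,x3,x4=1111]: 00000000  (ones: 0)
Satisfying assignments = 2+1+2+1+0+0+0+0+2+1+2+1+0+0+0+0 = 12

12


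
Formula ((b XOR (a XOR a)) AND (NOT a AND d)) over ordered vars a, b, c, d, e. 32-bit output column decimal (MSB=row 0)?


Formula: ((b XOR (a XOR a)) AND (NOT a AND d)) over a, b, c, d, e (32 rows)
Evaluate each row (bits = a,b,c,d,e, MSB first):
  row 0 [00000]: ((0 XOR (0 XOR 0)) AND (NOT 0 AND 0)) -> 0
  row 1 [00001]: ((0 XOR (0 XOR 0)) AND (NOT 0 AND 0)) -> 0
  row 2 [00010]: ((0 XOR (0 XOR 0)) AND (NOT 0 AND 1)) -> 0
  row 3 [00011]: ((0 XOR (0 XOR 0)) AND (NOT 0 AND 1)) -> 0
  row 4 [00100]: ((0 XOR (0 XOR 0)) AND (NOT 0 AND 0)) -> 0
  row 5 [00101]: ((0 XOR (0 XOR 0)) AND (NOT 0 AND 0)) -> 0
  row 6 [00110]: ((0 XOR (0 XOR 0)) AND (NOT 0 AND 1)) -> 0
  row 7 [00111]: ((0 XOR (0 XOR 0)) AND (NOT 0 AND 1)) -> 0
  row 8 [01000]: ((1 XOR (0 XOR 0)) AND (NOT 0 AND 0)) -> 0
  row 9 [01001]: ((1 XOR (0 XOR 0)) AND (NOT 0 AND 0)) -> 0
  row 10 [01010]: ((1 XOR (0 XOR 0)) AND (NOT 0 AND 1)) -> 1
  row 11 [01011]: ((1 XOR (0 XOR 0)) AND (NOT 0 AND 1)) -> 1
  row 12 [01100]: ((1 XOR (0 XOR 0)) AND (NOT 0 AND 0)) -> 0
  row 13 [01101]: ((1 XOR (0 XOR 0)) AND (NOT 0 AND 0)) -> 0
  row 14 [01110]: ((1 XOR (0 XOR 0)) AND (NOT 0 AND 1)) -> 1
  row 15 [01111]: ((1 XOR (0 XOR 0)) AND (NOT 0 AND 1)) -> 1
  row 16 [10000]: ((0 XOR (1 XOR 1)) AND (NOT 1 AND 0)) -> 0
  row 17 [10001]: ((0 XOR (1 XOR 1)) AND (NOT 1 AND 0)) -> 0
  row 18 [10010]: ((0 XOR (1 XOR 1)) AND (NOT 1 AND 1)) -> 0
  row 19 [10011]: ((0 XOR (1 XOR 1)) AND (NOT 1 AND 1)) -> 0
  row 20 [10100]: ((0 XOR (1 XOR 1)) AND (NOT 1 AND 0)) -> 0
  row 21 [10101]: ((0 XOR (1 XOR 1)) AND (NOT 1 AND 0)) -> 0
  row 22 [10110]: ((0 XOR (1 XOR 1)) AND (NOT 1 AND 1)) -> 0
  row 23 [10111]: ((0 XOR (1 XOR 1)) AND (NOT 1 AND 1)) -> 0
  row 24 [11000]: ((1 XOR (1 XOR 1)) AND (NOT 1 AND 0)) -> 0
  row 25 [11001]: ((1 XOR (1 XOR 1)) AND (NOT 1 AND 0)) -> 0
  row 26 [11010]: ((1 XOR (1 XOR 1)) AND (NOT 1 AND 1)) -> 0
  row 27 [11011]: ((1 XOR (1 XOR 1)) AND (NOT 1 AND 1)) -> 0
  row 28 [11100]: ((1 XOR (1 XOR 1)) AND (NOT 1 AND 0)) -> 0
  row 29 [11101]: ((1 XOR (1 XOR 1)) AND (NOT 1 AND 0)) -> 0
  row 30 [11110]: ((1 XOR (1 XOR 1)) AND (NOT 1 AND 1)) -> 0
  row 31 [11111]: ((1 XOR (1 XOR 1)) AND (NOT 1 AND 1)) -> 0
Full result column, 4 rows per line (a,b,c fixed per line; d,e runs 00..11 left to right):
  rows 0-3 [a,b,c=000]: 0000  = hex 0
  rows 4-7 [a,b,c=001]: 0000  = hex 0
  rows 8-11 [a,b,c=010]: 0011  = hex 3
  rows 12-15 [a,b,c=011]: 0011  = hex 3
  rows 16-19 [a,b,c=100]: 0000  = hex 0
  rows 20-23 [a,b,c=101]: 0000  = hex 0
  rows 24-27 [a,b,c=110]: 0000  = hex 0
  rows 28-31 [a,b,c=111]: 0000  = hex 0
Output column (row 0 .. row 31) = 00000000001100110000000000000000
Output column grouped in 4s = 0000 0000 0011 0011 0000 0000 0000 0000 = 0x00330000
Convert to decimal digit by digit (value = value*16 + digit):
  0 -> 0
  0*16 + 0 = 0
  0*16 + 3 = 3
  3*16 + 3 = 51
  51*16 + 0 = 816
  816*16 + 0 = 13056
  13056*16 + 0 = 208896
  208896*16 + 0 = 3342336
Decimal = 3342336

3342336


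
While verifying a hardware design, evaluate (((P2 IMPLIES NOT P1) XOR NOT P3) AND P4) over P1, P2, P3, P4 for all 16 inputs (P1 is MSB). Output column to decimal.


Formula: (((P2 IMPLIES NOT P1) XOR NOT P3) AND P4) over P1, P2, P3, P4 (16 rows)
Evaluate each row (bits = P1,P2,P3,P4, MSB first):
  row 0 [0000]: (((0 IMPLIES NOT 0) XOR NOT 0) AND 0) -> 0
  row 1 [0001]: (((0 IMPLIES NOT 0) XOR NOT 0) AND 1) -> 0
  row 2 [0010]: (((0 IMPLIES NOT 0) XOR NOT 1) AND 0) -> 0
  row 3 [0011]: (((0 IMPLIES NOT 0) XOR NOT 1) AND 1) -> 1
  row 4 [0100]: (((1 IMPLIES NOT 0) XOR NOT 0) AND 0) -> 0
  row 5 [0101]: (((1 IMPLIES NOT 0) XOR NOT 0) AND 1) -> 0
  row 6 [0110]: (((1 IMPLIES NOT 0) XOR NOT 1) AND 0) -> 0
  row 7 [0111]: (((1 IMPLIES NOT 0) XOR NOT 1) AND 1) -> 1
  row 8 [1000]: (((0 IMPLIES NOT 1) XOR NOT 0) AND 0) -> 0
  row 9 [1001]: (((0 IMPLIES NOT 1) XOR NOT 0) AND 1) -> 0
  row 10 [1010]: (((0 IMPLIES NOT 1) XOR NOT 1) AND 0) -> 0
  row 11 [1011]: (((0 IMPLIES NOT 1) XOR NOT 1) AND 1) -> 1
  row 12 [1100]: (((1 IMPLIES NOT 1) XOR NOT 0) AND 0) -> 0
  row 13 [1101]: (((1 IMPLIES NOT 1) XOR NOT 0) AND 1) -> 1
  row 14 [1110]: (((1 IMPLIES NOT 1) XOR NOT 1) AND 0) -> 0
  row 15 [1111]: (((1 IMPLIES NOT 1) XOR NOT 1) AND 1) -> 0
Full result column, 4 rows per line (P1,P2 fixed per line; P3,P4 runs 00..11 left to right):
  rows 0-3 [P1,P2=00]: 0001  = hex 1
  rows 4-7 [P1,P2=01]: 0001  = hex 1
  rows 8-11 [P1,P2=10]: 0001  = hex 1
  rows 12-15 [P1,P2=11]: 0100  = hex 4
Output column (row 0 .. row 15) = 0001000100010100
Output column grouped in 4s = 0001 0001 0001 0100 = 0x1114
Convert to decimal digit by digit (value = value*16 + digit):
  1 -> 1
  1*16 + 1 = 17
  17*16 + 1 = 273
  273*16 + 4 = 4372
Decimal = 4372

4372


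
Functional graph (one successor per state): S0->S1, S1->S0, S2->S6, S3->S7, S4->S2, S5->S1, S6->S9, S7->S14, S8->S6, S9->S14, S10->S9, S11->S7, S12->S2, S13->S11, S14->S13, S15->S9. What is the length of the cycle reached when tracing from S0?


Trace from S0 until a state repeats:
  S0 -> S1 -> S0
S0 first seen at step 0, revisited at step 2.
Cycle length = 2 - 0 = 2

2


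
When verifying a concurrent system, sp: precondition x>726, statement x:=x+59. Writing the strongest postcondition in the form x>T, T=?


Formula: sp(P, x:=E) = exists old_x. (x = E[old_x/x]) AND P[old_x/x] (old_x is the value of x before the assignment; eliminate old_x by solving x = E[old_x/x] for old_x)
Step 1: Precondition P: x>726, i.e. old_x > 726
Step 2: Assignment gives x = old_x + 59, so old_x = x - 59
Step 3: Substitute into P: x - 59 > 726
Step 4: Simplify: x > 726+59 = 785

785


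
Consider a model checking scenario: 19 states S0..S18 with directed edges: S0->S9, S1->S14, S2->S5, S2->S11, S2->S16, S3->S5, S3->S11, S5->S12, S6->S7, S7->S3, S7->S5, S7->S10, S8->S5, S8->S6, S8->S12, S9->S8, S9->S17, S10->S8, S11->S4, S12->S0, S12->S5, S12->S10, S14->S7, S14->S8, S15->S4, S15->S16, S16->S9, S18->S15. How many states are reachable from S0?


BFS from S0:
  layer 0: {S0}
  layer 1: {S9}
  layer 2: {S8, S17}
  layer 3: {S5, S6, S12}
  layer 4: {S7, S10}
  layer 5: {S3}
  layer 6: {S11}
  layer 7: {S4}
Reachable set: {S0, S3, S4, S5, S6, S7, S8, S9, S10, S11, S12, S17}
Count = 12

12


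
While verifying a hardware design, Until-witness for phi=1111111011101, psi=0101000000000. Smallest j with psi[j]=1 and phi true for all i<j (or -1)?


(phi U psi) at 0: need smallest j with psi[j]=1 and phi[i]=1 for all i in [0,j).
Scan from step 0:
  step 0: phi=1, psi=0 -> continue
  step 1: psi=1 and phi held for [0,1) -> witness found
Witness step = 1

1


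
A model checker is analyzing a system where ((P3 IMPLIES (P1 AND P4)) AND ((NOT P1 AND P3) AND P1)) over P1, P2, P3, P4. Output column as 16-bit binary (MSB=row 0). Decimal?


Formula: ((P3 IMPLIES (P1 AND P4)) AND ((NOT P1 AND P3) AND P1)) over P1, P2, P3, P4 (16 rows)
Evaluate each row (bits = P1,P2,P3,P4, MSB first):
  row 0 [0000]: ((0 IMPLIES (0 AND 0)) AND ((NOT 0 AND 0) AND 0)) -> 0
  row 1 [0001]: ((0 IMPLIES (0 AND 1)) AND ((NOT 0 AND 0) AND 0)) -> 0
  row 2 [0010]: ((1 IMPLIES (0 AND 0)) AND ((NOT 0 AND 1) AND 0)) -> 0
  row 3 [0011]: ((1 IMPLIES (0 AND 1)) AND ((NOT 0 AND 1) AND 0)) -> 0
  row 4 [0100]: ((0 IMPLIES (0 AND 0)) AND ((NOT 0 AND 0) AND 0)) -> 0
  row 5 [0101]: ((0 IMPLIES (0 AND 1)) AND ((NOT 0 AND 0) AND 0)) -> 0
  row 6 [0110]: ((1 IMPLIES (0 AND 0)) AND ((NOT 0 AND 1) AND 0)) -> 0
  row 7 [0111]: ((1 IMPLIES (0 AND 1)) AND ((NOT 0 AND 1) AND 0)) -> 0
  row 8 [1000]: ((0 IMPLIES (1 AND 0)) AND ((NOT 1 AND 0) AND 1)) -> 0
  row 9 [1001]: ((0 IMPLIES (1 AND 1)) AND ((NOT 1 AND 0) AND 1)) -> 0
  row 10 [1010]: ((1 IMPLIES (1 AND 0)) AND ((NOT 1 AND 1) AND 1)) -> 0
  row 11 [1011]: ((1 IMPLIES (1 AND 1)) AND ((NOT 1 AND 1) AND 1)) -> 0
  row 12 [1100]: ((0 IMPLIES (1 AND 0)) AND ((NOT 1 AND 0) AND 1)) -> 0
  row 13 [1101]: ((0 IMPLIES (1 AND 1)) AND ((NOT 1 AND 0) AND 1)) -> 0
  row 14 [1110]: ((1 IMPLIES (1 AND 0)) AND ((NOT 1 AND 1) AND 1)) -> 0
  row 15 [1111]: ((1 IMPLIES (1 AND 1)) AND ((NOT 1 AND 1) AND 1)) -> 0
Full result column, 4 rows per line (P1,P2 fixed per line; P3,P4 runs 00..11 left to right):
  rows 0-3 [P1,P2=00]: 0000  = hex 0
  rows 4-7 [P1,P2=01]: 0000  = hex 0
  rows 8-11 [P1,P2=10]: 0000  = hex 0
  rows 12-15 [P1,P2=11]: 0000  = hex 0
Output column (row 0 .. row 15) = 0000000000000000
Output column grouped in 4s = 0000 0000 0000 0000 = 0x0000
Convert to decimal digit by digit (value = value*16 + digit):
  0 -> 0
  0*16 + 0 = 0
  0*16 + 0 = 0
  0*16 + 0 = 0
Decimal = 0

0


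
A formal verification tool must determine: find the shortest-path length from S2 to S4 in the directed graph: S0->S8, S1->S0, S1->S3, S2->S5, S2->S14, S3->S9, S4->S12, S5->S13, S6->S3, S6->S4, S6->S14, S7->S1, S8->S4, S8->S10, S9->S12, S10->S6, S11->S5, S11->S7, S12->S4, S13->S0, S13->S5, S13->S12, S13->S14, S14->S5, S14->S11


BFS layer-by-layer from S2:
  dist 0: {S2}
  dist 1: {S5, S14}
  dist 2: {S11, S13}
  dist 3: {S0, S7, S12}
  dist 4: {S1, S4, S8}
  -> S4 reached at distance 4
Shortest path length = 4

4


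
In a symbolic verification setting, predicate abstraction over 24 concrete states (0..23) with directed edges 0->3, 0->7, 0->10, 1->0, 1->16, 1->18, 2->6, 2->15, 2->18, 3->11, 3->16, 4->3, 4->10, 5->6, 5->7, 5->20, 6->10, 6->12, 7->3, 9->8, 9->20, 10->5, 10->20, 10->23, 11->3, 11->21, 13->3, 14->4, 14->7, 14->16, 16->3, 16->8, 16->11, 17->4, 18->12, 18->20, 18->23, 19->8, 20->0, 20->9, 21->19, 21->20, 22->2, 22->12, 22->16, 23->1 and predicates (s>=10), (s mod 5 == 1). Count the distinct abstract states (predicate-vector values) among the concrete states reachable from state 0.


BFS from 0:
Concrete reachable: {0, 1, 3, 5, 6, 7, 8, 9, 10, 11, 12, 16, 18, 19, 20, 21, 23}
Abstract via predicates (s>=10), (s mod 5 == 1):
  (0,0) <- {0, 3, 5, 7, 8, 9}
  (0,1) <- {1, 6}
  (1,0) <- {10, 12, 18, 19, 20, 23}
  (1,1) <- {11, 16, 21}
Distinct abstract states = 4

4


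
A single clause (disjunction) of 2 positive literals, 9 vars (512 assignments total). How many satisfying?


Step 1: Total=2^9=512
Step 2: Unsat when all 2 false: 2^7=128
Step 3: Sat=512-128=384

384


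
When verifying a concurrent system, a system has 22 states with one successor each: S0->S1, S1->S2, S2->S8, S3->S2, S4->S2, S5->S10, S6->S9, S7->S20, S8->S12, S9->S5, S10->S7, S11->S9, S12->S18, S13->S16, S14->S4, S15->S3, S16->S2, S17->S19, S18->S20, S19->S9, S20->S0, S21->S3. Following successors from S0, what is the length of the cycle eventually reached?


Trace from S0 until a state repeats:
  S0 -> S1 -> S2 -> S8 -> S12 -> S18 -> S20 -> S0
S0 first seen at step 0, revisited at step 7.
Cycle length = 7 - 0 = 7

7


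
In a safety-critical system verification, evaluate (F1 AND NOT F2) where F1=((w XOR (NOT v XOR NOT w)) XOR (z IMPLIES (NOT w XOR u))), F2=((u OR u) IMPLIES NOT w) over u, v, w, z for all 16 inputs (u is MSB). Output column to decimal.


F1 = ((w XOR (NOT v XOR NOT w)) XOR (z IMPLIES (NOT w XOR u)))
F2 = ((u OR u) IMPLIES NOT w)
Counterexample to F1=>F2 is where F1=1 and F2=0.
Evaluate each row (bits = u,v,w,z, MSB first):
  row 0 [0000]: F1=1 F2=1 -> F1&~F2 -> 0
  row 1 [0001]: F1=1 F2=1 -> F1&~F2 -> 0
  row 2 [0010]: F1=1 F2=1 -> F1&~F2 -> 0
  row 3 [0011]: F1=0 F2=1 -> F1&~F2 -> 0
  row 4 [0100]: F1=0 F2=1 -> F1&~F2 -> 0
  row 5 [0101]: F1=0 F2=1 -> F1&~F2 -> 0
  row 6 [0110]: F1=0 F2=1 -> F1&~F2 -> 0
  row 7 [0111]: F1=1 F2=1 -> F1&~F2 -> 0
  row 8 [1000]: F1=1 F2=1 -> F1&~F2 -> 0
  row 9 [1001]: F1=0 F2=1 -> F1&~F2 -> 0
  row 10 [1010]: F1=1 F2=0 -> F1&~F2 -> 1
  row 11 [1011]: F1=1 F2=0 -> F1&~F2 -> 1
  row 12 [1100]: F1=0 F2=1 -> F1&~F2 -> 0
  row 13 [1101]: F1=1 F2=1 -> F1&~F2 -> 0
  row 14 [1110]: F1=0 F2=0 -> F1&~F2 -> 0
  row 15 [1111]: F1=0 F2=0 -> F1&~F2 -> 0
Full result column, 4 rows per line (u,v fixed per line; w,z runs 00..11 left to right):
  rows 0-3 [u,v=00]: 0000  = hex 0
  rows 4-7 [u,v=01]: 0000  = hex 0
  rows 8-11 [u,v=10]: 0011  = hex 3
  rows 12-15 [u,v=11]: 0000  = hex 0
Counterexample vector (row 0 .. row 15) = 0000000000110000
Output column grouped in 4s = 0000 0000 0011 0000 = 0x0030
Convert to decimal digit by digit (value = value*16 + digit):
  0 -> 0
  0*16 + 0 = 0
  0*16 + 3 = 3
  3*16 + 0 = 48
Decimal = 48

48


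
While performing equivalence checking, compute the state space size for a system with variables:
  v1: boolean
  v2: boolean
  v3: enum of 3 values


State space = product of domain sizes of all variables.
Domain sizes:
  v1 (boolean): 2
  v2 (boolean): 2
  v3 (enum of 3 values): 3
Product = 2 * 2 * 3 = 12

12


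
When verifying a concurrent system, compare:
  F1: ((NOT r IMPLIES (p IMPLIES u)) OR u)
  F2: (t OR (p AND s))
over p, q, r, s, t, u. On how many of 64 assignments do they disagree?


F1 = ((NOT r IMPLIES (p IMPLIES u)) OR u)
F2 = (t OR (p AND s))
Evaluate both on each of 64 rows (bits = p,q,r,s,t,u):
  row 0 [000000]: F1=1 F2=0 (differ) -> 1
  row 1 [000001]: F1=1 F2=0 (differ) -> 1
  row 2 [000010]: F1=1 F2=1 -> 0
  row 3 [000011]: F1=1 F2=1 -> 0
  row 4 [000100]: F1=1 F2=0 (differ) -> 1
  (every remaining row is evaluated the same way; all 64 results are listed next)
Full result column, 8 rows per line (p,q,r fixed per line; s,t,u runs 000..111 left to right):
  rows 0-7 [p,q,r=000]: 11001100  (ones: 4)
  rows 8-15 [p,q,r=001]: 11001100  (ones: 4)
  rows 16-23 [p,q,r=010]: 11001100  (ones: 4)
  rows 24-31 [p,q,r=011]: 11001100  (ones: 4)
  rows 32-39 [p,q,r=100]: 01101010  (ones: 4)
  rows 40-47 [p,q,r=101]: 11000000  (ones: 2)
  rows 48-55 [p,q,r=110]: 01101010  (ones: 4)
  rows 56-63 [p,q,r=111]: 11000000  (ones: 2)
Disagreements = 4+4+4+4+4+2+4+2 = 28

28


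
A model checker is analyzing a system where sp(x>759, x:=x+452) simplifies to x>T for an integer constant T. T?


Formula: sp(P, x:=E) = exists old_x. (x = E[old_x/x]) AND P[old_x/x] (old_x is the value of x before the assignment; eliminate old_x by solving x = E[old_x/x] for old_x)
Step 1: Precondition P: x>759, i.e. old_x > 759
Step 2: Assignment gives x = old_x + 452, so old_x = x - 452
Step 3: Substitute into P: x - 452 > 759
Step 4: Simplify: x > 759+452 = 1211

1211


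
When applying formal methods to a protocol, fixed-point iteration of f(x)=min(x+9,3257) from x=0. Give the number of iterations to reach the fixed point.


Step 1: x=0, cap=3257, increment=9
Step 2: x grows by 9 each step until capped at 3257; fixed point is x=3257
Step 3: iterations = ceil(3257/9) = 362

362


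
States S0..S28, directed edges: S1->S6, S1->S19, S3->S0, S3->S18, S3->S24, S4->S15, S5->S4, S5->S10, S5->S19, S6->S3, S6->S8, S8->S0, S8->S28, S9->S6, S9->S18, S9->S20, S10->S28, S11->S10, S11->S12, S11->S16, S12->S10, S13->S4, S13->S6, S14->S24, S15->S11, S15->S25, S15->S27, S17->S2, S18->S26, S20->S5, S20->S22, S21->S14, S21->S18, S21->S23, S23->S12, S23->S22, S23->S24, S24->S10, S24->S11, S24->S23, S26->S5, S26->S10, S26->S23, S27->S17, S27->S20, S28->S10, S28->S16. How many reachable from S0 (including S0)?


BFS from S0:
  layer 0: {S0}
Reachable set: {S0}
Count = 1

1


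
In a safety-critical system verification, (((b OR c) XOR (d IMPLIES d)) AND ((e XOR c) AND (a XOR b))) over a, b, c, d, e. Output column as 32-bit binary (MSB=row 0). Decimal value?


Formula: (((b OR c) XOR (d IMPLIES d)) AND ((e XOR c) AND (a XOR b))) over a, b, c, d, e (32 rows)
Evaluate each row (bits = a,b,c,d,e, MSB first):
  row 0 [00000]: (((0 OR 0) XOR (0 IMPLIES 0)) AND ((0 XOR 0) AND (0 XOR 0))) -> 0
  row 1 [00001]: (((0 OR 0) XOR (0 IMPLIES 0)) AND ((1 XOR 0) AND (0 XOR 0))) -> 0
  row 2 [00010]: (((0 OR 0) XOR (1 IMPLIES 1)) AND ((0 XOR 0) AND (0 XOR 0))) -> 0
  row 3 [00011]: (((0 OR 0) XOR (1 IMPLIES 1)) AND ((1 XOR 0) AND (0 XOR 0))) -> 0
  row 4 [00100]: (((0 OR 1) XOR (0 IMPLIES 0)) AND ((0 XOR 1) AND (0 XOR 0))) -> 0
  row 5 [00101]: (((0 OR 1) XOR (0 IMPLIES 0)) AND ((1 XOR 1) AND (0 XOR 0))) -> 0
  row 6 [00110]: (((0 OR 1) XOR (1 IMPLIES 1)) AND ((0 XOR 1) AND (0 XOR 0))) -> 0
  row 7 [00111]: (((0 OR 1) XOR (1 IMPLIES 1)) AND ((1 XOR 1) AND (0 XOR 0))) -> 0
  row 8 [01000]: (((1 OR 0) XOR (0 IMPLIES 0)) AND ((0 XOR 0) AND (0 XOR 1))) -> 0
  row 9 [01001]: (((1 OR 0) XOR (0 IMPLIES 0)) AND ((1 XOR 0) AND (0 XOR 1))) -> 0
  row 10 [01010]: (((1 OR 0) XOR (1 IMPLIES 1)) AND ((0 XOR 0) AND (0 XOR 1))) -> 0
  row 11 [01011]: (((1 OR 0) XOR (1 IMPLIES 1)) AND ((1 XOR 0) AND (0 XOR 1))) -> 0
  row 12 [01100]: (((1 OR 1) XOR (0 IMPLIES 0)) AND ((0 XOR 1) AND (0 XOR 1))) -> 0
  row 13 [01101]: (((1 OR 1) XOR (0 IMPLIES 0)) AND ((1 XOR 1) AND (0 XOR 1))) -> 0
  row 14 [01110]: (((1 OR 1) XOR (1 IMPLIES 1)) AND ((0 XOR 1) AND (0 XOR 1))) -> 0
  row 15 [01111]: (((1 OR 1) XOR (1 IMPLIES 1)) AND ((1 XOR 1) AND (0 XOR 1))) -> 0
  row 16 [10000]: (((0 OR 0) XOR (0 IMPLIES 0)) AND ((0 XOR 0) AND (1 XOR 0))) -> 0
  row 17 [10001]: (((0 OR 0) XOR (0 IMPLIES 0)) AND ((1 XOR 0) AND (1 XOR 0))) -> 1
  row 18 [10010]: (((0 OR 0) XOR (1 IMPLIES 1)) AND ((0 XOR 0) AND (1 XOR 0))) -> 0
  row 19 [10011]: (((0 OR 0) XOR (1 IMPLIES 1)) AND ((1 XOR 0) AND (1 XOR 0))) -> 1
  row 20 [10100]: (((0 OR 1) XOR (0 IMPLIES 0)) AND ((0 XOR 1) AND (1 XOR 0))) -> 0
  row 21 [10101]: (((0 OR 1) XOR (0 IMPLIES 0)) AND ((1 XOR 1) AND (1 XOR 0))) -> 0
  row 22 [10110]: (((0 OR 1) XOR (1 IMPLIES 1)) AND ((0 XOR 1) AND (1 XOR 0))) -> 0
  row 23 [10111]: (((0 OR 1) XOR (1 IMPLIES 1)) AND ((1 XOR 1) AND (1 XOR 0))) -> 0
  row 24 [11000]: (((1 OR 0) XOR (0 IMPLIES 0)) AND ((0 XOR 0) AND (1 XOR 1))) -> 0
  row 25 [11001]: (((1 OR 0) XOR (0 IMPLIES 0)) AND ((1 XOR 0) AND (1 XOR 1))) -> 0
  row 26 [11010]: (((1 OR 0) XOR (1 IMPLIES 1)) AND ((0 XOR 0) AND (1 XOR 1))) -> 0
  row 27 [11011]: (((1 OR 0) XOR (1 IMPLIES 1)) AND ((1 XOR 0) AND (1 XOR 1))) -> 0
  row 28 [11100]: (((1 OR 1) XOR (0 IMPLIES 0)) AND ((0 XOR 1) AND (1 XOR 1))) -> 0
  row 29 [11101]: (((1 OR 1) XOR (0 IMPLIES 0)) AND ((1 XOR 1) AND (1 XOR 1))) -> 0
  row 30 [11110]: (((1 OR 1) XOR (1 IMPLIES 1)) AND ((0 XOR 1) AND (1 XOR 1))) -> 0
  row 31 [11111]: (((1 OR 1) XOR (1 IMPLIES 1)) AND ((1 XOR 1) AND (1 XOR 1))) -> 0
Full result column, 4 rows per line (a,b,c fixed per line; d,e runs 00..11 left to right):
  rows 0-3 [a,b,c=000]: 0000  = hex 0
  rows 4-7 [a,b,c=001]: 0000  = hex 0
  rows 8-11 [a,b,c=010]: 0000  = hex 0
  rows 12-15 [a,b,c=011]: 0000  = hex 0
  rows 16-19 [a,b,c=100]: 0101  = hex 5
  rows 20-23 [a,b,c=101]: 0000  = hex 0
  rows 24-27 [a,b,c=110]: 0000  = hex 0
  rows 28-31 [a,b,c=111]: 0000  = hex 0
Output column (row 0 .. row 31) = 00000000000000000101000000000000
Output column grouped in 4s = 0000 0000 0000 0000 0101 0000 0000 0000 = 0x00005000
Convert to decimal digit by digit (value = value*16 + digit):
  0 -> 0
  0*16 + 0 = 0
  0*16 + 0 = 0
  0*16 + 0 = 0
  0*16 + 5 = 5
  5*16 + 0 = 80
  80*16 + 0 = 1280
  1280*16 + 0 = 20480
Decimal = 20480

20480


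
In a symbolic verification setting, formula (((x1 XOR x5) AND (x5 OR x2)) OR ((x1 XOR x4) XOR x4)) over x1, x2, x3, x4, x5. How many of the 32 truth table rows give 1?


Formula: (((x1 XOR x5) AND (x5 OR x2)) OR ((x1 XOR x4) XOR x4)) over 5 vars (32 rows)
Evaluate each row (x1, x2, x3, x4, x5 as bits, MSB first):
  row 0 [00000]: (((0 XOR 0) AND (0 OR 0)) OR ((0 XOR 0) XOR 0)) -> 0
  row 1 [00001]: (((0 XOR 1) AND (1 OR 0)) OR ((0 XOR 0) XOR 0)) -> 1
  row 2 [00010]: (((0 XOR 0) AND (0 OR 0)) OR ((0 XOR 1) XOR 1)) -> 0
  row 3 [00011]: (((0 XOR 1) AND (1 OR 0)) OR ((0 XOR 1) XOR 1)) -> 1
  row 4 [00100]: (((0 XOR 0) AND (0 OR 0)) OR ((0 XOR 0) XOR 0)) -> 0
  row 5 [00101]: (((0 XOR 1) AND (1 OR 0)) OR ((0 XOR 0) XOR 0)) -> 1
  row 6 [00110]: (((0 XOR 0) AND (0 OR 0)) OR ((0 XOR 1) XOR 1)) -> 0
  row 7 [00111]: (((0 XOR 1) AND (1 OR 0)) OR ((0 XOR 1) XOR 1)) -> 1
  row 8 [01000]: (((0 XOR 0) AND (0 OR 1)) OR ((0 XOR 0) XOR 0)) -> 0
  row 9 [01001]: (((0 XOR 1) AND (1 OR 1)) OR ((0 XOR 0) XOR 0)) -> 1
  row 10 [01010]: (((0 XOR 0) AND (0 OR 1)) OR ((0 XOR 1) XOR 1)) -> 0
  row 11 [01011]: (((0 XOR 1) AND (1 OR 1)) OR ((0 XOR 1) XOR 1)) -> 1
  row 12 [01100]: (((0 XOR 0) AND (0 OR 1)) OR ((0 XOR 0) XOR 0)) -> 0
  row 13 [01101]: (((0 XOR 1) AND (1 OR 1)) OR ((0 XOR 0) XOR 0)) -> 1
  row 14 [01110]: (((0 XOR 0) AND (0 OR 1)) OR ((0 XOR 1) XOR 1)) -> 0
  row 15 [01111]: (((0 XOR 1) AND (1 OR 1)) OR ((0 XOR 1) XOR 1)) -> 1
  row 16 [10000]: (((1 XOR 0) AND (0 OR 0)) OR ((1 XOR 0) XOR 0)) -> 1
  row 17 [10001]: (((1 XOR 1) AND (1 OR 0)) OR ((1 XOR 0) XOR 0)) -> 1
  row 18 [10010]: (((1 XOR 0) AND (0 OR 0)) OR ((1 XOR 1) XOR 1)) -> 1
  row 19 [10011]: (((1 XOR 1) AND (1 OR 0)) OR ((1 XOR 1) XOR 1)) -> 1
  row 20 [10100]: (((1 XOR 0) AND (0 OR 0)) OR ((1 XOR 0) XOR 0)) -> 1
  row 21 [10101]: (((1 XOR 1) AND (1 OR 0)) OR ((1 XOR 0) XOR 0)) -> 1
  row 22 [10110]: (((1 XOR 0) AND (0 OR 0)) OR ((1 XOR 1) XOR 1)) -> 1
  row 23 [10111]: (((1 XOR 1) AND (1 OR 0)) OR ((1 XOR 1) XOR 1)) -> 1
  row 24 [11000]: (((1 XOR 0) AND (0 OR 1)) OR ((1 XOR 0) XOR 0)) -> 1
  row 25 [11001]: (((1 XOR 1) AND (1 OR 1)) OR ((1 XOR 0) XOR 0)) -> 1
  row 26 [11010]: (((1 XOR 0) AND (0 OR 1)) OR ((1 XOR 1) XOR 1)) -> 1
  row 27 [11011]: (((1 XOR 1) AND (1 OR 1)) OR ((1 XOR 1) XOR 1)) -> 1
  row 28 [11100]: (((1 XOR 0) AND (0 OR 1)) OR ((1 XOR 0) XOR 0)) -> 1
  row 29 [11101]: (((1 XOR 1) AND (1 OR 1)) OR ((1 XOR 0) XOR 0)) -> 1
  row 30 [11110]: (((1 XOR 0) AND (0 OR 1)) OR ((1 XOR 1) XOR 1)) -> 1
  row 31 [11111]: (((1 XOR 1) AND (1 OR 1)) OR ((1 XOR 1) XOR 1)) -> 1
Full result column, 8 rows per line (x1,x2 fixed per line; x3,x4,x5 runs 000..111 left to right):
  rows 0-7 [x1,x2=00]: 01010101  (ones: 4)
  rows 8-15 [x1,x2=01]: 01010101  (ones: 4)
  rows 16-23 [x1,x2=10]: 11111111  (ones: 8)
  rows 24-31 [x1,x2=11]: 11111111  (ones: 8)
Count of 1-rows = 4+4+8+8 = 24

24


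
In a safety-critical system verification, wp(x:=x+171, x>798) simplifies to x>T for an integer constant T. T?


Formula: wp(x:=E, P) = P[E/x] (substitute E for x in postcondition)
Step 1: Postcondition: x>798
Step 2: Substitute x+171 for x: x+171>798
Step 3: Solve for x: x > 798-171 = 627

627


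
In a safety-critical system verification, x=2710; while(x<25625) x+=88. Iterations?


Step 1: x goes from 2710 toward 25625 by 88; the body runs while x<25625, so iterations = ceil((bound-start)/step)
Step 2: Distance=22915
Step 3: ceil(22915/88)=261

261


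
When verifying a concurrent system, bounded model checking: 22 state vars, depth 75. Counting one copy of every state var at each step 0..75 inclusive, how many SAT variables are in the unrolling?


BMC unrolls to depth k, creating one copy of each state var for steps 0..k.
Step count = 75 + 1 = 76 (steps 0 through 75)
Vars per step = 22
Total = 22 * 76 = 1672

1672


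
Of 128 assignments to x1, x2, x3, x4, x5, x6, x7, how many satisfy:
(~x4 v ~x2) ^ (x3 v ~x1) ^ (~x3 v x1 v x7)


CNF with 3 clauses over 7 vars (128 assignments).
An assignment satisfies CNF iff every clause has >=1 true literal.
Check each row (bits = x1,x2,x3,x4,x5,x6,x7; clause T/F shown):
  row 0 [0000000]: clauses=TTT -> 1
  row 1 [0000001]: clauses=TTT -> 1
  row 2 [0000010]: clauses=TTT -> 1
  row 3 [0000011]: clauses=TTT -> 1
  row 4 [0000100]: clauses=TTT -> 1
  (every remaining row is evaluated the same way; all 128 results are listed next)
Full result column, 8 rows per line (x1,x2,x3,x4 fixed per line; x5,x6,x7 runs 000..111 left to right):
  rows 0-7 [x1,x2,x3,x4=0000]: 11111111  (ones: 8)
  rows 8-15 [x1,x2,x3,x4=0001]: 11111111  (ones: 8)
  rows 16-23 [x1,x2,x3,x4=0010]: 01010101  (ones: 4)
  rows 24-31 [x1,x2,x3,x4=0011]: 01010101  (ones: 4)
  rows 32-39 [x1,x2,x3,x4=0100]: 11111111  (ones: 8)
  rows 40-47 [x1,x2,x3,x4=0101]: 00000000  (ones: 0)
  rows 48-55 [x1,x2,x3,x4=0110]: 01010101  (ones: 4)
  rows 56-63 [x1,x2,x3,x4=0111]: 00000000  (ones: 0)
  rows 64-71 [x1,x2,x3,x4=1000]: 00000000  (ones: 0)
  rows 72-79 [x1,x2,x3,x4=1001]: 00000000  (ones: 0)
  rows 80-87 [x1,x2,x3,x4=1010]: 11111111  (ones: 8)
  rows 88-95 [x1,x2,x3,x4=1011]: 11111111  (ones: 8)
  rows 96-103 [x1,x2,x3,x4=1100]: 00000000  (ones: 0)
  rows 104-111 [x1,x2,x3,x4=1101]: 00000000  (ones: 0)
  rows 112-119 [x1,x2,x3,x4=1110]: 11111111  (ones: 8)
  rows 120-127 [x1,x2,x3,x4=1111]: 00000000  (ones: 0)
Satisfying assignments = 8+8+4+4+8+0+4+0+0+0+8+8+0+0+8+0 = 60

60


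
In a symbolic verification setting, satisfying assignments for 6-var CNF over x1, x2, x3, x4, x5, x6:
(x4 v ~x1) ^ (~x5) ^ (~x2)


CNF with 3 clauses over 6 vars (64 assignments).
An assignment satisfies CNF iff every clause has >=1 true literal.
Check each row (bits = x1,x2,x3,x4,x5,x6; clause T/F shown):
  row 0 [000000]: clauses=TTT -> 1
  row 1 [000001]: clauses=TTT -> 1
  row 2 [000010]: clauses=TFT -> 0
  row 3 [000011]: clauses=TFT -> 0
  row 4 [000100]: clauses=TTT -> 1
  (every remaining row is evaluated the same way; all 64 results are listed next)
Full result column, 8 rows per line (x1,x2,x3 fixed per line; x4,x5,x6 runs 000..111 left to right):
  rows 0-7 [x1,x2,x3=000]: 11001100  (ones: 4)
  rows 8-15 [x1,x2,x3=001]: 11001100  (ones: 4)
  rows 16-23 [x1,x2,x3=010]: 00000000  (ones: 0)
  rows 24-31 [x1,x2,x3=011]: 00000000  (ones: 0)
  rows 32-39 [x1,x2,x3=100]: 00001100  (ones: 2)
  rows 40-47 [x1,x2,x3=101]: 00001100  (ones: 2)
  rows 48-55 [x1,x2,x3=110]: 00000000  (ones: 0)
  rows 56-63 [x1,x2,x3=111]: 00000000  (ones: 0)
Satisfying assignments = 4+4+0+0+2+2+0+0 = 12

12


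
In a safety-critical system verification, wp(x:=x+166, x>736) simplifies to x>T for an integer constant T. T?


Formula: wp(x:=E, P) = P[E/x] (substitute E for x in postcondition)
Step 1: Postcondition: x>736
Step 2: Substitute x+166 for x: x+166>736
Step 3: Solve for x: x > 736-166 = 570

570


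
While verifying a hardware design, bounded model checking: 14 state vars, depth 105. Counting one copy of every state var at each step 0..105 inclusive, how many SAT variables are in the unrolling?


BMC unrolls to depth k, creating one copy of each state var for steps 0..k.
Step count = 105 + 1 = 106 (steps 0 through 105)
Vars per step = 14
Total = 14 * 106 = 1484

1484


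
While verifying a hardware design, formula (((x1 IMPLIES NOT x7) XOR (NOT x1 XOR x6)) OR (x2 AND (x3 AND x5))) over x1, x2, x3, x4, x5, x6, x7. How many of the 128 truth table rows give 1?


Formula: (((x1 IMPLIES NOT x7) XOR (NOT x1 XOR x6)) OR (x2 AND (x3 AND x5))) over 7 vars (128 rows)
Evaluate each row (x1, x2, x3, x4, x5, x6, x7 as bits, MSB first):
  row 0 [0000000]: (((0 IMPLIES NOT 0) XOR (NOT 0 XOR 0)) OR (0 AND (0 AND 0))) -> 0
  row 1 [0000001]: (((0 IMPLIES NOT 1) XOR (NOT 0 XOR 0)) OR (0 AND (0 AND 0))) -> 0
  row 2 [0000010]: (((0 IMPLIES NOT 0) XOR (NOT 0 XOR 1)) OR (0 AND (0 AND 0))) -> 1
  row 3 [0000011]: (((0 IMPLIES NOT 1) XOR (NOT 0 XOR 1)) OR (0 AND (0 AND 0))) -> 1
  row 4 [0000100]: (((0 IMPLIES NOT 0) XOR (NOT 0 XOR 0)) OR (0 AND (0 AND 1))) -> 0
  (every remaining row is evaluated the same way; all 128 results are listed next)
Full result column, 8 rows per line (x1,x2,x3,x4 fixed per line; x5,x6,x7 runs 000..111 left to right):
  rows 0-7 [x1,x2,x3,x4=0000]: 00110011  (ones: 4)
  rows 8-15 [x1,x2,x3,x4=0001]: 00110011  (ones: 4)
  rows 16-23 [x1,x2,x3,x4=0010]: 00110011  (ones: 4)
  rows 24-31 [x1,x2,x3,x4=0011]: 00110011  (ones: 4)
  rows 32-39 [x1,x2,x3,x4=0100]: 00110011  (ones: 4)
  rows 40-47 [x1,x2,x3,x4=0101]: 00110011  (ones: 4)
  rows 48-55 [x1,x2,x3,x4=0110]: 00111111  (ones: 6)
  rows 56-63 [x1,x2,x3,x4=0111]: 00111111  (ones: 6)
  rows 64-71 [x1,x2,x3,x4=1000]: 10011001  (ones: 4)
  rows 72-79 [x1,x2,x3,x4=1001]: 10011001  (ones: 4)
  rows 80-87 [x1,x2,x3,x4=1010]: 10011001  (ones: 4)
  rows 88-95 [x1,x2,x3,x4=1011]: 10011001  (ones: 4)
  rows 96-103 [x1,x2,x3,x4=1100]: 10011001  (ones: 4)
  rows 104-111 [x1,x2,x3,x4=1101]: 10011001  (ones: 4)
  rows 112-119 [x1,x2,x3,x4=1110]: 10011111  (ones: 6)
  rows 120-127 [x1,x2,x3,x4=1111]: 10011111  (ones: 6)
Count of 1-rows = 4+4+4+4+4+4+6+6+4+4+4+4+4+4+6+6 = 72

72


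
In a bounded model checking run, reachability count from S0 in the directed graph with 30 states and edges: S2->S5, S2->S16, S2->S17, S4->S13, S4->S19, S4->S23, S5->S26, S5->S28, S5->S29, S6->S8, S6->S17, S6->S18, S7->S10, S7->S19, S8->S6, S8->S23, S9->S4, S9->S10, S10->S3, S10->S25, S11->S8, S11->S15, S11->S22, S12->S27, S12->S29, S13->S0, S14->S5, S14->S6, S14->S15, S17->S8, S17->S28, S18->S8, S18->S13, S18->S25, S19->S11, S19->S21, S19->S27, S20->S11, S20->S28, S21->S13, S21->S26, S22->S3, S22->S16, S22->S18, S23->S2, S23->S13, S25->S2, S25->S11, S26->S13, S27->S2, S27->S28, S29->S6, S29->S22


BFS from S0:
  layer 0: {S0}
Reachable set: {S0}
Count = 1

1


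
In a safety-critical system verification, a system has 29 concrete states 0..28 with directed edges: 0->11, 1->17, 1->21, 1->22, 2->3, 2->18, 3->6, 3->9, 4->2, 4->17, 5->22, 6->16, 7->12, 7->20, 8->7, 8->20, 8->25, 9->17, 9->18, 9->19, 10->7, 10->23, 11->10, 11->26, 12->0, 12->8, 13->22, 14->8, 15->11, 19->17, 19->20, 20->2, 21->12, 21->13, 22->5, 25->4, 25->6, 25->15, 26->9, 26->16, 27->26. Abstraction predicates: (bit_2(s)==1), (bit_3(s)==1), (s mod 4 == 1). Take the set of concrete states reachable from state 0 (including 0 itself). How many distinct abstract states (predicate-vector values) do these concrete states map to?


BFS from 0:
Concrete reachable: {0, 2, 3, 4, 6, 7, 8, 9, 10, 11, 12, 15, 16, 17, 18, 19, 20, 23, 25, 26}
Abstract via predicates (bit_2(s)==1), (bit_3(s)==1), (s mod 4 == 1):
  (0,0,0) <- {0, 2, 3, 16, 18, 19}
  (0,0,1) <- {17}
  (0,1,0) <- {8, 10, 11, 26}
  (0,1,1) <- {9, 25}
  (1,0,0) <- {4, 6, 7, 20, 23}
  (1,1,0) <- {12, 15}
Distinct abstract states = 6

6


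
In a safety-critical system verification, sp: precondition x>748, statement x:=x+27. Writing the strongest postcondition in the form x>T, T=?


Formula: sp(P, x:=E) = exists old_x. (x = E[old_x/x]) AND P[old_x/x] (old_x is the value of x before the assignment; eliminate old_x by solving x = E[old_x/x] for old_x)
Step 1: Precondition P: x>748, i.e. old_x > 748
Step 2: Assignment gives x = old_x + 27, so old_x = x - 27
Step 3: Substitute into P: x - 27 > 748
Step 4: Simplify: x > 748+27 = 775

775


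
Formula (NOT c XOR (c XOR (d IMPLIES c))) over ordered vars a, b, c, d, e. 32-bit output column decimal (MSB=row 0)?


Formula: (NOT c XOR (c XOR (d IMPLIES c))) over a, b, c, d, e (32 rows)
Evaluate each row (bits = a,b,c,d,e, MSB first):
  row 0 [00000]: (NOT 0 XOR (0 XOR (0 IMPLIES 0))) -> 0
  row 1 [00001]: (NOT 0 XOR (0 XOR (0 IMPLIES 0))) -> 0
  row 2 [00010]: (NOT 0 XOR (0 XOR (1 IMPLIES 0))) -> 1
  row 3 [00011]: (NOT 0 XOR (0 XOR (1 IMPLIES 0))) -> 1
  row 4 [00100]: (NOT 1 XOR (1 XOR (0 IMPLIES 1))) -> 0
  row 5 [00101]: (NOT 1 XOR (1 XOR (0 IMPLIES 1))) -> 0
  row 6 [00110]: (NOT 1 XOR (1 XOR (1 IMPLIES 1))) -> 0
  row 7 [00111]: (NOT 1 XOR (1 XOR (1 IMPLIES 1))) -> 0
  row 8 [01000]: (NOT 0 XOR (0 XOR (0 IMPLIES 0))) -> 0
  row 9 [01001]: (NOT 0 XOR (0 XOR (0 IMPLIES 0))) -> 0
  row 10 [01010]: (NOT 0 XOR (0 XOR (1 IMPLIES 0))) -> 1
  row 11 [01011]: (NOT 0 XOR (0 XOR (1 IMPLIES 0))) -> 1
  row 12 [01100]: (NOT 1 XOR (1 XOR (0 IMPLIES 1))) -> 0
  row 13 [01101]: (NOT 1 XOR (1 XOR (0 IMPLIES 1))) -> 0
  row 14 [01110]: (NOT 1 XOR (1 XOR (1 IMPLIES 1))) -> 0
  row 15 [01111]: (NOT 1 XOR (1 XOR (1 IMPLIES 1))) -> 0
  row 16 [10000]: (NOT 0 XOR (0 XOR (0 IMPLIES 0))) -> 0
  row 17 [10001]: (NOT 0 XOR (0 XOR (0 IMPLIES 0))) -> 0
  row 18 [10010]: (NOT 0 XOR (0 XOR (1 IMPLIES 0))) -> 1
  row 19 [10011]: (NOT 0 XOR (0 XOR (1 IMPLIES 0))) -> 1
  row 20 [10100]: (NOT 1 XOR (1 XOR (0 IMPLIES 1))) -> 0
  row 21 [10101]: (NOT 1 XOR (1 XOR (0 IMPLIES 1))) -> 0
  row 22 [10110]: (NOT 1 XOR (1 XOR (1 IMPLIES 1))) -> 0
  row 23 [10111]: (NOT 1 XOR (1 XOR (1 IMPLIES 1))) -> 0
  row 24 [11000]: (NOT 0 XOR (0 XOR (0 IMPLIES 0))) -> 0
  row 25 [11001]: (NOT 0 XOR (0 XOR (0 IMPLIES 0))) -> 0
  row 26 [11010]: (NOT 0 XOR (0 XOR (1 IMPLIES 0))) -> 1
  row 27 [11011]: (NOT 0 XOR (0 XOR (1 IMPLIES 0))) -> 1
  row 28 [11100]: (NOT 1 XOR (1 XOR (0 IMPLIES 1))) -> 0
  row 29 [11101]: (NOT 1 XOR (1 XOR (0 IMPLIES 1))) -> 0
  row 30 [11110]: (NOT 1 XOR (1 XOR (1 IMPLIES 1))) -> 0
  row 31 [11111]: (NOT 1 XOR (1 XOR (1 IMPLIES 1))) -> 0
Full result column, 4 rows per line (a,b,c fixed per line; d,e runs 00..11 left to right):
  rows 0-3 [a,b,c=000]: 0011  = hex 3
  rows 4-7 [a,b,c=001]: 0000  = hex 0
  rows 8-11 [a,b,c=010]: 0011  = hex 3
  rows 12-15 [a,b,c=011]: 0000  = hex 0
  rows 16-19 [a,b,c=100]: 0011  = hex 3
  rows 20-23 [a,b,c=101]: 0000  = hex 0
  rows 24-27 [a,b,c=110]: 0011  = hex 3
  rows 28-31 [a,b,c=111]: 0000  = hex 0
Output column (row 0 .. row 31) = 00110000001100000011000000110000
Output column grouped in 4s = 0011 0000 0011 0000 0011 0000 0011 0000 = 0x30303030
Convert to decimal digit by digit (value = value*16 + digit):
  3 -> 3
  3*16 + 0 = 48
  48*16 + 3 = 771
  771*16 + 0 = 12336
  12336*16 + 3 = 197379
  197379*16 + 0 = 3158064
  3158064*16 + 3 = 50529027
  50529027*16 + 0 = 808464432
Decimal = 808464432

808464432
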